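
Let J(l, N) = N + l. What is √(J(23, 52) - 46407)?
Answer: 18*I*√143 ≈ 215.25*I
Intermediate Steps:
√(J(23, 52) - 46407) = √((52 + 23) - 46407) = √(75 - 46407) = √(-46332) = 18*I*√143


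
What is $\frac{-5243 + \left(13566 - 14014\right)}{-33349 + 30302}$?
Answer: $\frac{5691}{3047} \approx 1.8677$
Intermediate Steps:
$\frac{-5243 + \left(13566 - 14014\right)}{-33349 + 30302} = \frac{-5243 - 448}{-3047} = \left(-5691\right) \left(- \frac{1}{3047}\right) = \frac{5691}{3047}$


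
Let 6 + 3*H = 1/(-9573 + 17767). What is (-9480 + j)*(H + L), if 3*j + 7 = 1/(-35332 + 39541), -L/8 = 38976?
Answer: 458873156495294909/155198457 ≈ 2.9567e+9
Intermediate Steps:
L = -311808 (L = -8*38976 = -311808)
j = -29462/12627 (j = -7/3 + 1/(3*(-35332 + 39541)) = -7/3 + (1/3)/4209 = -7/3 + (1/3)*(1/4209) = -7/3 + 1/12627 = -29462/12627 ≈ -2.3333)
H = -49163/24582 (H = -2 + 1/(3*(-9573 + 17767)) = -2 + (1/3)/8194 = -2 + (1/3)*(1/8194) = -2 + 1/24582 = -49163/24582 ≈ -2.0000)
(-9480 + j)*(H + L) = (-9480 - 29462/12627)*(-49163/24582 - 311808) = -119733422/12627*(-7664913419/24582) = 458873156495294909/155198457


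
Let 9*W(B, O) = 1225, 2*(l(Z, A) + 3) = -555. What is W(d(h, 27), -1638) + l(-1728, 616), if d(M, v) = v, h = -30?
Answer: -2599/18 ≈ -144.39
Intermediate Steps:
l(Z, A) = -561/2 (l(Z, A) = -3 + (1/2)*(-555) = -3 - 555/2 = -561/2)
W(B, O) = 1225/9 (W(B, O) = (1/9)*1225 = 1225/9)
W(d(h, 27), -1638) + l(-1728, 616) = 1225/9 - 561/2 = -2599/18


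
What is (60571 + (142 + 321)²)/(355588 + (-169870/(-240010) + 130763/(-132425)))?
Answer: 218462679232375/282543995350403 ≈ 0.77320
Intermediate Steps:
(60571 + (142 + 321)²)/(355588 + (-169870/(-240010) + 130763/(-132425))) = (60571 + 463²)/(355588 + (-169870*(-1/240010) + 130763*(-1/132425))) = (60571 + 214369)/(355588 + (16987/24001 - 130763/132425)) = 274940/(355588 - 888939288/3178332425) = 274940/(1130175981401612/3178332425) = 274940*(3178332425/1130175981401612) = 218462679232375/282543995350403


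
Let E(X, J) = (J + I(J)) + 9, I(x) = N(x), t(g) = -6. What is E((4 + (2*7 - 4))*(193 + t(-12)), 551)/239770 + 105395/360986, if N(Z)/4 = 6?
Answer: 12740687487/43276806610 ≈ 0.29440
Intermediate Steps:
N(Z) = 24 (N(Z) = 4*6 = 24)
I(x) = 24
E(X, J) = 33 + J (E(X, J) = (J + 24) + 9 = (24 + J) + 9 = 33 + J)
E((4 + (2*7 - 4))*(193 + t(-12)), 551)/239770 + 105395/360986 = (33 + 551)/239770 + 105395/360986 = 584*(1/239770) + 105395*(1/360986) = 292/119885 + 105395/360986 = 12740687487/43276806610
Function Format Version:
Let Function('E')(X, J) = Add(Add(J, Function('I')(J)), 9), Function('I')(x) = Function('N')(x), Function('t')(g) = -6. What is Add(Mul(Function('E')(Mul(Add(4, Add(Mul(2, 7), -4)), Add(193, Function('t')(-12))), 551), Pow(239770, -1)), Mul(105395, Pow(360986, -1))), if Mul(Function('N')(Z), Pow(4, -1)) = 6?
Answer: Rational(12740687487, 43276806610) ≈ 0.29440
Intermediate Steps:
Function('N')(Z) = 24 (Function('N')(Z) = Mul(4, 6) = 24)
Function('I')(x) = 24
Function('E')(X, J) = Add(33, J) (Function('E')(X, J) = Add(Add(J, 24), 9) = Add(Add(24, J), 9) = Add(33, J))
Add(Mul(Function('E')(Mul(Add(4, Add(Mul(2, 7), -4)), Add(193, Function('t')(-12))), 551), Pow(239770, -1)), Mul(105395, Pow(360986, -1))) = Add(Mul(Add(33, 551), Pow(239770, -1)), Mul(105395, Pow(360986, -1))) = Add(Mul(584, Rational(1, 239770)), Mul(105395, Rational(1, 360986))) = Add(Rational(292, 119885), Rational(105395, 360986)) = Rational(12740687487, 43276806610)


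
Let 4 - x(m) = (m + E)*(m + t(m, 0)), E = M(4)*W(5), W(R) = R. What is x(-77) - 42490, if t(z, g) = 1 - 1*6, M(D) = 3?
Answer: -47570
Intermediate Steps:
t(z, g) = -5 (t(z, g) = 1 - 6 = -5)
E = 15 (E = 3*5 = 15)
x(m) = 4 - (-5 + m)*(15 + m) (x(m) = 4 - (m + 15)*(m - 5) = 4 - (15 + m)*(-5 + m) = 4 - (-5 + m)*(15 + m))
x(-77) - 42490 = (79 - 1*(-77)² - 10*(-77)) - 42490 = (79 - 1*5929 + 770) - 42490 = (79 - 5929 + 770) - 42490 = -5080 - 42490 = -47570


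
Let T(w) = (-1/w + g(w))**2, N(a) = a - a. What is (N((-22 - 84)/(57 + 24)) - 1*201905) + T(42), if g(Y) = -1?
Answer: -356158571/1764 ≈ -2.0190e+5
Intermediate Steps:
N(a) = 0
T(w) = (-1 - 1/w)**2 (T(w) = (-1/w - 1)**2 = (-1 - 1/w)**2)
(N((-22 - 84)/(57 + 24)) - 1*201905) + T(42) = (0 - 1*201905) + (1 + 42)**2/42**2 = (0 - 201905) + (1/1764)*43**2 = -201905 + (1/1764)*1849 = -201905 + 1849/1764 = -356158571/1764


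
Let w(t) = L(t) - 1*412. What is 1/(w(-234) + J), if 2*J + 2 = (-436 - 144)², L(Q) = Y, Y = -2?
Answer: 1/167785 ≈ 5.9600e-6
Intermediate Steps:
L(Q) = -2
w(t) = -414 (w(t) = -2 - 1*412 = -2 - 412 = -414)
J = 168199 (J = -1 + (-436 - 144)²/2 = -1 + (½)*(-580)² = -1 + (½)*336400 = -1 + 168200 = 168199)
1/(w(-234) + J) = 1/(-414 + 168199) = 1/167785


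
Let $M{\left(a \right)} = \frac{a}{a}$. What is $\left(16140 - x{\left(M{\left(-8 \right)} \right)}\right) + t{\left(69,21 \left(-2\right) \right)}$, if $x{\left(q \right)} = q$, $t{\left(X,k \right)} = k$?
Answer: $16097$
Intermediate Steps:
$M{\left(a \right)} = 1$
$\left(16140 - x{\left(M{\left(-8 \right)} \right)}\right) + t{\left(69,21 \left(-2\right) \right)} = \left(16140 - 1\right) + 21 \left(-2\right) = \left(16140 - 1\right) - 42 = 16139 - 42 = 16097$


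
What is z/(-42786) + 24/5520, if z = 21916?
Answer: -2498947/4920390 ≈ -0.50788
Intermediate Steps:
z/(-42786) + 24/5520 = 21916/(-42786) + 24/5520 = 21916*(-1/42786) + 24*(1/5520) = -10958/21393 + 1/230 = -2498947/4920390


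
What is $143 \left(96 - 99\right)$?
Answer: $-429$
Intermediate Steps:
$143 \left(96 - 99\right) = 143 \left(-3\right) = -429$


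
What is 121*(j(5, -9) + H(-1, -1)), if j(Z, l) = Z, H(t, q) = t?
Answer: 484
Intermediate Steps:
121*(j(5, -9) + H(-1, -1)) = 121*(5 - 1) = 121*4 = 484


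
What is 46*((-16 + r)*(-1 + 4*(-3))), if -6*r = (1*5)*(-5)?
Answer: 21229/3 ≈ 7076.3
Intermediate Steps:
r = 25/6 (r = -1*5*(-5)/6 = -5*(-5)/6 = -1/6*(-25) = 25/6 ≈ 4.1667)
46*((-16 + r)*(-1 + 4*(-3))) = 46*((-16 + 25/6)*(-1 + 4*(-3))) = 46*(-71*(-1 - 12)/6) = 46*(-71/6*(-13)) = 46*(923/6) = 21229/3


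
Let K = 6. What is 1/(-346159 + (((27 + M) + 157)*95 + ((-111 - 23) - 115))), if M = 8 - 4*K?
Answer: -1/330448 ≈ -3.0262e-6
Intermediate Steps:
M = -16 (M = 8 - 4*6 = 8 - 24 = -16)
1/(-346159 + (((27 + M) + 157)*95 + ((-111 - 23) - 115))) = 1/(-346159 + (((27 - 16) + 157)*95 + ((-111 - 23) - 115))) = 1/(-346159 + ((11 + 157)*95 + (-134 - 115))) = 1/(-346159 + (168*95 - 249)) = 1/(-346159 + (15960 - 249)) = 1/(-346159 + 15711) = 1/(-330448) = -1/330448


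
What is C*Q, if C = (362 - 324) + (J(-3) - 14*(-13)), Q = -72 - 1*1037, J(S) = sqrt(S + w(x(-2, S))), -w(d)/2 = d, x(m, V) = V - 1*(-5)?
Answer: -243980 - 1109*I*sqrt(7) ≈ -2.4398e+5 - 2934.1*I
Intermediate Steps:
x(m, V) = 5 + V (x(m, V) = V + 5 = 5 + V)
w(d) = -2*d
J(S) = sqrt(-10 - S) (J(S) = sqrt(S - 2*(5 + S)) = sqrt(S + (-10 - 2*S)) = sqrt(-10 - S))
Q = -1109 (Q = -72 - 1037 = -1109)
C = 220 + I*sqrt(7) (C = (362 - 324) + (sqrt(-10 - 1*(-3)) - 14*(-13)) = 38 + (sqrt(-10 + 3) + 182) = 38 + (sqrt(-7) + 182) = 38 + (I*sqrt(7) + 182) = 38 + (182 + I*sqrt(7)) = 220 + I*sqrt(7) ≈ 220.0 + 2.6458*I)
C*Q = (220 + I*sqrt(7))*(-1109) = -243980 - 1109*I*sqrt(7)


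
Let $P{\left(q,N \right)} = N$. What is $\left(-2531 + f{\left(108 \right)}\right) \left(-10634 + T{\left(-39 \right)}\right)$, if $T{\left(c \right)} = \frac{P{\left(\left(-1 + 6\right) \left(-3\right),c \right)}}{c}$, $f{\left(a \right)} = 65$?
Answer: $26220978$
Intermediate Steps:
$T{\left(c \right)} = 1$ ($T{\left(c \right)} = \frac{c}{c} = 1$)
$\left(-2531 + f{\left(108 \right)}\right) \left(-10634 + T{\left(-39 \right)}\right) = \left(-2531 + 65\right) \left(-10634 + 1\right) = \left(-2466\right) \left(-10633\right) = 26220978$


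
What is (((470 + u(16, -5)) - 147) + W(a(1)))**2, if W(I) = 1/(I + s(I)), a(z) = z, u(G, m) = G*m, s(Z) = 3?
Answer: 946729/16 ≈ 59171.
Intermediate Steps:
W(I) = 1/(3 + I) (W(I) = 1/(I + 3) = 1/(3 + I))
(((470 + u(16, -5)) - 147) + W(a(1)))**2 = (((470 + 16*(-5)) - 147) + 1/(3 + 1))**2 = (((470 - 80) - 147) + 1/4)**2 = ((390 - 147) + 1/4)**2 = (243 + 1/4)**2 = (973/4)**2 = 946729/16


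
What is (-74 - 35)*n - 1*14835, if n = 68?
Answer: -22247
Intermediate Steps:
(-74 - 35)*n - 1*14835 = (-74 - 35)*68 - 1*14835 = -109*68 - 14835 = -7412 - 14835 = -22247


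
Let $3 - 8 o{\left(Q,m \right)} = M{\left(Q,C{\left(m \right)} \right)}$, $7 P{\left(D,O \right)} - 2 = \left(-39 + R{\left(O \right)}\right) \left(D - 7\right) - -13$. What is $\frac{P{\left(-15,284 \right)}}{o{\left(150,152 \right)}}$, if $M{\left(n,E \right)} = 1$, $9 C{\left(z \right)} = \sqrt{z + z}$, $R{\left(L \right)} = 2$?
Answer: $\frac{3316}{7} \approx 473.71$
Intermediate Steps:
$C{\left(z \right)} = \frac{\sqrt{2} \sqrt{z}}{9}$ ($C{\left(z \right)} = \frac{\sqrt{z + z}}{9} = \frac{\sqrt{2 z}}{9} = \frac{\sqrt{2} \sqrt{z}}{9}$)
$P{\left(D,O \right)} = \frac{274}{7} - \frac{37 D}{7}$ ($P{\left(D,O \right)} = \frac{2}{7} + \frac{\left(-39 + 2\right) \left(D - 7\right) - -13}{7} = \frac{2}{7} + \frac{- 37 \left(-7 + D\right) + 13}{7} = \frac{2}{7} + \frac{\left(259 - 37 D\right) + 13}{7} = \frac{2}{7} + \frac{272 - 37 D}{7} = \frac{2}{7} - \left(- \frac{272}{7} + \frac{37 D}{7}\right) = \frac{274}{7} - \frac{37 D}{7}$)
$o{\left(Q,m \right)} = \frac{1}{4}$ ($o{\left(Q,m \right)} = \frac{3}{8} - \frac{1}{8} = \frac{1}{4}$)
$\frac{P{\left(-15,284 \right)}}{o{\left(150,152 \right)}} = \left(\frac{274}{7} - - \frac{555}{7}\right) \frac{1}{\frac{1}{4}} = \left(\frac{274}{7} + \frac{555}{7}\right) 4 = \frac{829}{7} \cdot 4 = \frac{3316}{7}$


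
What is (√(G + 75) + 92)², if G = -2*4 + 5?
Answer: 8536 + 1104*√2 ≈ 10097.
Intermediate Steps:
G = -3 (G = -8 + 5 = -3)
(√(G + 75) + 92)² = (√(-3 + 75) + 92)² = (√72 + 92)² = (6*√2 + 92)² = (92 + 6*√2)²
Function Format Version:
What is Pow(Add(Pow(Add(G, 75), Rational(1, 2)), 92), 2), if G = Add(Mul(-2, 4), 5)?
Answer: Add(8536, Mul(1104, Pow(2, Rational(1, 2)))) ≈ 10097.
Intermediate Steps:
G = -3 (G = Add(-8, 5) = -3)
Pow(Add(Pow(Add(G, 75), Rational(1, 2)), 92), 2) = Pow(Add(Pow(Add(-3, 75), Rational(1, 2)), 92), 2) = Pow(Add(Pow(72, Rational(1, 2)), 92), 2) = Pow(Add(Mul(6, Pow(2, Rational(1, 2))), 92), 2) = Pow(Add(92, Mul(6, Pow(2, Rational(1, 2)))), 2)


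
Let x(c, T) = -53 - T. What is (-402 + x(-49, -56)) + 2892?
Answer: 2493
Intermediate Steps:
(-402 + x(-49, -56)) + 2892 = (-402 + (-53 - 1*(-56))) + 2892 = (-402 + (-53 + 56)) + 2892 = (-402 + 3) + 2892 = -399 + 2892 = 2493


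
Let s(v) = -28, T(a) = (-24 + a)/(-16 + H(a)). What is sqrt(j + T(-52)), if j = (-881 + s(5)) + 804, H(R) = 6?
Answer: I*sqrt(2435)/5 ≈ 9.8691*I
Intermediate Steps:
T(a) = 12/5 - a/10 (T(a) = (-24 + a)/(-16 + 6) = (-24 + a)/(-10) = (-24 + a)*(-1/10) = 12/5 - a/10)
j = -105 (j = (-881 - 28) + 804 = -909 + 804 = -105)
sqrt(j + T(-52)) = sqrt(-105 + (12/5 - 1/10*(-52))) = sqrt(-105 + (12/5 + 26/5)) = sqrt(-105 + 38/5) = sqrt(-487/5) = I*sqrt(2435)/5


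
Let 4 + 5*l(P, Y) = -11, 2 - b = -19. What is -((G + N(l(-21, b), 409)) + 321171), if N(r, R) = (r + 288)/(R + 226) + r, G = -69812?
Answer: -31922269/127 ≈ -2.5136e+5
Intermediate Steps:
b = 21 (b = 2 - 1*(-19) = 2 + 19 = 21)
l(P, Y) = -3 (l(P, Y) = -⅘ + (⅕)*(-11) = -⅘ - 11/5 = -3)
N(r, R) = r + (288 + r)/(226 + R) (N(r, R) = (288 + r)/(226 + R) + r = r + (288 + r)/(226 + R))
-((G + N(l(-21, b), 409)) + 321171) = -((-69812 + (288 + 227*(-3) + 409*(-3))/(226 + 409)) + 321171) = -((-69812 + (288 - 681 - 1227)/635) + 321171) = -((-69812 + (1/635)*(-1620)) + 321171) = -((-69812 - 324/127) + 321171) = -(-8866448/127 + 321171) = -1*31922269/127 = -31922269/127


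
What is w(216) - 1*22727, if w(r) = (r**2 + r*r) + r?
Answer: 70801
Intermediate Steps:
w(r) = r + 2*r**2 (w(r) = (r**2 + r**2) + r = 2*r**2 + r = r + 2*r**2)
w(216) - 1*22727 = 216*(1 + 2*216) - 1*22727 = 216*(1 + 432) - 22727 = 216*433 - 22727 = 93528 - 22727 = 70801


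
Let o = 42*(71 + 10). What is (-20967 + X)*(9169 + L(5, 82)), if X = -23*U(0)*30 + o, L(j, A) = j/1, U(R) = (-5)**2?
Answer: -319392810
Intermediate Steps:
U(R) = 25
o = 3402 (o = 42*81 = 3402)
L(j, A) = j (L(j, A) = j*1 = j)
X = -13848 (X = -23*25*30 + 3402 = -575*30 + 3402 = -17250 + 3402 = -13848)
(-20967 + X)*(9169 + L(5, 82)) = (-20967 - 13848)*(9169 + 5) = -34815*9174 = -319392810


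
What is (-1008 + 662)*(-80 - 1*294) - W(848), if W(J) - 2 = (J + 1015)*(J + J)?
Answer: -3030246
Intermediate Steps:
W(J) = 2 + 2*J*(1015 + J) (W(J) = 2 + (J + 1015)*(J + J) = 2 + (1015 + J)*(2*J) = 2 + 2*J*(1015 + J))
(-1008 + 662)*(-80 - 1*294) - W(848) = (-1008 + 662)*(-80 - 1*294) - (2 + 2*848² + 2030*848) = -346*(-80 - 294) - (2 + 2*719104 + 1721440) = -346*(-374) - (2 + 1438208 + 1721440) = 129404 - 1*3159650 = 129404 - 3159650 = -3030246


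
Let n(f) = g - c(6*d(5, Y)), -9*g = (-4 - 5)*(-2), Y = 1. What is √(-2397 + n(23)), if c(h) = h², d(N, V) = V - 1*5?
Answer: 5*I*√119 ≈ 54.544*I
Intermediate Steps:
d(N, V) = -5 + V (d(N, V) = V - 5 = -5 + V)
g = -2 (g = -(-4 - 5)*(-2)/9 = -(-1)*(-2) = -⅑*18 = -2)
n(f) = -578 (n(f) = -2 - (6*(-5 + 1))² = -2 - (6*(-4))² = -2 - 1*(-24)² = -2 - 1*576 = -2 - 576 = -578)
√(-2397 + n(23)) = √(-2397 - 578) = √(-2975) = 5*I*√119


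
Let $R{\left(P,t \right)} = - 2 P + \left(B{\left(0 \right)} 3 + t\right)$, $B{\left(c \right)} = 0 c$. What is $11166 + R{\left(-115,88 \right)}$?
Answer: $11484$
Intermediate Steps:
$B{\left(c \right)} = 0$
$R{\left(P,t \right)} = t - 2 P$ ($R{\left(P,t \right)} = - 2 P + \left(0 \cdot 3 + t\right) = - 2 P + \left(0 + t\right) = - 2 P + t = t - 2 P$)
$11166 + R{\left(-115,88 \right)} = 11166 + \left(88 - -230\right) = 11166 + \left(88 + 230\right) = 11166 + 318 = 11484$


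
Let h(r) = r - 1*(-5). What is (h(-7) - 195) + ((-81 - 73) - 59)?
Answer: -410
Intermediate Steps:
h(r) = 5 + r (h(r) = r + 5 = 5 + r)
(h(-7) - 195) + ((-81 - 73) - 59) = ((5 - 7) - 195) + ((-81 - 73) - 59) = (-2 - 195) + (-154 - 59) = -197 - 213 = -410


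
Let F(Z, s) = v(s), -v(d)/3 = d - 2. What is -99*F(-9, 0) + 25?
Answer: -569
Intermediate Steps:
v(d) = 6 - 3*d (v(d) = -3*(d - 2) = -3*(-2 + d) = 6 - 3*d)
F(Z, s) = 6 - 3*s
-99*F(-9, 0) + 25 = -99*(6 - 3*0) + 25 = -99*(6 + 0) + 25 = -99*6 + 25 = -594 + 25 = -569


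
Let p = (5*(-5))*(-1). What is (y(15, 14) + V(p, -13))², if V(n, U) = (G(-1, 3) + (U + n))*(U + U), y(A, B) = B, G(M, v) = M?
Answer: 73984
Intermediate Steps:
p = 25 (p = -25*(-1) = 25)
V(n, U) = 2*U*(-1 + U + n) (V(n, U) = (-1 + (U + n))*(U + U) = (-1 + U + n)*(2*U) = 2*U*(-1 + U + n))
(y(15, 14) + V(p, -13))² = (14 + 2*(-13)*(-1 - 13 + 25))² = (14 + 2*(-13)*11)² = (14 - 286)² = (-272)² = 73984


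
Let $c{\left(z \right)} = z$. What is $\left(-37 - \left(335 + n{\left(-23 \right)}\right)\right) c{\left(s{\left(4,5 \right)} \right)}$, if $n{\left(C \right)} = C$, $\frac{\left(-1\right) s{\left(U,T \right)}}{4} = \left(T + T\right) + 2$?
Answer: $16752$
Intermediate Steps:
$s{\left(U,T \right)} = -8 - 8 T$ ($s{\left(U,T \right)} = - 4 \left(\left(T + T\right) + 2\right) = - 4 \left(2 T + 2\right) = - 4 \left(2 + 2 T\right) = -8 - 8 T$)
$\left(-37 - \left(335 + n{\left(-23 \right)}\right)\right) c{\left(s{\left(4,5 \right)} \right)} = \left(-37 - 312\right) \left(-8 - 40\right) = \left(-37 + \left(-335 + 23\right)\right) \left(-8 - 40\right) = \left(-37 - 312\right) \left(-48\right) = \left(-349\right) \left(-48\right) = 16752$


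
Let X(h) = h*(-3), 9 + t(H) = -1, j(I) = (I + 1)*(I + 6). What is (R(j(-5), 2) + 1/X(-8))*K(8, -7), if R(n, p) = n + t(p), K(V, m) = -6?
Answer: 335/4 ≈ 83.750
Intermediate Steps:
j(I) = (1 + I)*(6 + I)
t(H) = -10 (t(H) = -9 - 1 = -10)
X(h) = -3*h
R(n, p) = -10 + n (R(n, p) = n - 10 = -10 + n)
(R(j(-5), 2) + 1/X(-8))*K(8, -7) = ((-10 + (6 + (-5)² + 7*(-5))) + 1/(-3*(-8)))*(-6) = ((-10 + (6 + 25 - 35)) + 1/24)*(-6) = ((-10 - 4) + 1/24)*(-6) = (-14 + 1/24)*(-6) = -335/24*(-6) = 335/4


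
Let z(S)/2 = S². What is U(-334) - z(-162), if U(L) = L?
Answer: -52822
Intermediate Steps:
z(S) = 2*S²
U(-334) - z(-162) = -334 - 2*(-162)² = -334 - 2*26244 = -334 - 1*52488 = -334 - 52488 = -52822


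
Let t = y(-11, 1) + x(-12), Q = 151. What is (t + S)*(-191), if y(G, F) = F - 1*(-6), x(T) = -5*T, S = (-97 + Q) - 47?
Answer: -14134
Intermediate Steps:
S = 7 (S = (-97 + 151) - 47 = 54 - 47 = 7)
y(G, F) = 6 + F (y(G, F) = F + 6 = 6 + F)
t = 67 (t = (6 + 1) - 5*(-12) = 7 + 60 = 67)
(t + S)*(-191) = (67 + 7)*(-191) = 74*(-191) = -14134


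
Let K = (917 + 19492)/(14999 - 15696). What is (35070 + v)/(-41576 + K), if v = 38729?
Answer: -51437903/28998881 ≈ -1.7738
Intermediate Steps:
K = -20409/697 (K = 20409/(-697) = 20409*(-1/697) = -20409/697 ≈ -29.281)
(35070 + v)/(-41576 + K) = (35070 + 38729)/(-41576 - 20409/697) = 73799/(-28998881/697) = 73799*(-697/28998881) = -51437903/28998881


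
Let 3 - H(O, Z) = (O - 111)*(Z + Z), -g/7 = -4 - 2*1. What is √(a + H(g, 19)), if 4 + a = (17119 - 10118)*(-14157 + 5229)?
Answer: I*√62502307 ≈ 7905.8*I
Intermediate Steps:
g = 42 (g = -7*(-4 - 2*1) = -7*(-4 - 2) = -7*(-6) = 42)
H(O, Z) = 3 - 2*Z*(-111 + O) (H(O, Z) = 3 - (O - 111)*(Z + Z) = 3 - (-111 + O)*2*Z = 3 - 2*Z*(-111 + O))
a = -62504932 (a = -4 + (17119 - 10118)*(-14157 + 5229) = -4 + 7001*(-8928) = -4 - 62504928 = -62504932)
√(a + H(g, 19)) = √(-62504932 + (3 + 222*19 - 2*42*19)) = √(-62504932 + (3 + 4218 - 1596)) = √(-62504932 + 2625) = √(-62502307) = I*√62502307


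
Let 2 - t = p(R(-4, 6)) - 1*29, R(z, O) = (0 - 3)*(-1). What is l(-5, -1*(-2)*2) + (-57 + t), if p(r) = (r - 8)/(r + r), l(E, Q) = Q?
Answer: -127/6 ≈ -21.167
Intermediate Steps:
R(z, O) = 3 (R(z, O) = -3*(-1) = 3)
p(r) = (-8 + r)/(2*r) (p(r) = (-8 + r)/((2*r)) = (-8 + r)*(1/(2*r)) = (-8 + r)/(2*r))
t = 191/6 (t = 2 - ((½)*(-8 + 3)/3 - 1*29) = 2 - ((½)*(⅓)*(-5) - 29) = 2 - (-⅚ - 29) = 2 - 1*(-179/6) = 2 + 179/6 = 191/6 ≈ 31.833)
l(-5, -1*(-2)*2) + (-57 + t) = -1*(-2)*2 + (-57 + 191/6) = 2*2 - 151/6 = 4 - 151/6 = -127/6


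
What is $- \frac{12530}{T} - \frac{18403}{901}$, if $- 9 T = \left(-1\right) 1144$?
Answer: $- \frac{61329401}{515372} \approx -119.0$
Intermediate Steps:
$T = \frac{1144}{9}$ ($T = - \frac{\left(-1\right) 1144}{9} = \left(- \frac{1}{9}\right) \left(-1144\right) = \frac{1144}{9} \approx 127.11$)
$- \frac{12530}{T} - \frac{18403}{901} = - \frac{12530}{\frac{1144}{9}} - \frac{18403}{901} = \left(-12530\right) \frac{9}{1144} - \frac{18403}{901} = - \frac{56385}{572} - \frac{18403}{901} = - \frac{61329401}{515372}$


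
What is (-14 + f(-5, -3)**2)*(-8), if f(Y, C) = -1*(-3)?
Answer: 40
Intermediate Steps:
f(Y, C) = 3
(-14 + f(-5, -3)**2)*(-8) = (-14 + 3**2)*(-8) = (-14 + 9)*(-8) = -5*(-8) = 40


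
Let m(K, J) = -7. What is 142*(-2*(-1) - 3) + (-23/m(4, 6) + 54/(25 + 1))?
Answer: -12434/91 ≈ -136.64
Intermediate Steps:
142*(-2*(-1) - 3) + (-23/m(4, 6) + 54/(25 + 1)) = 142*(-2*(-1) - 3) + (-23/(-7) + 54/(25 + 1)) = 142*(2 - 3) + (-23*(-⅐) + 54/26) = 142*(-1) + (23/7 + 54*(1/26)) = -142 + (23/7 + 27/13) = -142 + 488/91 = -12434/91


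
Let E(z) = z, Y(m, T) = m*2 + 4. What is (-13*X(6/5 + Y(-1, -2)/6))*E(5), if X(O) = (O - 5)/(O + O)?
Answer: 1690/23 ≈ 73.478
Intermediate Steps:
Y(m, T) = 4 + 2*m (Y(m, T) = 2*m + 4 = 4 + 2*m)
X(O) = (-5 + O)/(2*O) (X(O) = (-5 + O)/((2*O)) = (-5 + O)*(1/(2*O)) = (-5 + O)/(2*O))
(-13*X(6/5 + Y(-1, -2)/6))*E(5) = -13*(-5 + (6/5 + (4 + 2*(-1))/6))/(2*(6/5 + (4 + 2*(-1))/6))*5 = -13*(-5 + (6*(1/5) + (4 - 2)*(1/6)))/(2*(6*(1/5) + (4 - 2)*(1/6)))*5 = -13*(-5 + (6/5 + 2*(1/6)))/(2*(6/5 + 2*(1/6)))*5 = -13*(-5 + (6/5 + 1/3))/(2*(6/5 + 1/3))*5 = -13*(-5 + 23/15)/(2*23/15)*5 = -13*15*(-52)/(2*23*15)*5 = -13*(-26/23)*5 = (338/23)*5 = 1690/23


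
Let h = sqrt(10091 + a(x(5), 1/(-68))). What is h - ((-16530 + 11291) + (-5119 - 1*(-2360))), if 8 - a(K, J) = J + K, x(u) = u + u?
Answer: 7998 + sqrt(11662901)/34 ≈ 8098.4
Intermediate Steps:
x(u) = 2*u
a(K, J) = 8 - J - K (a(K, J) = 8 - (J + K) = 8 + (-J - K) = 8 - J - K)
h = sqrt(11662901)/34 (h = sqrt(10091 + (8 - 1/(-68) - 2*5)) = sqrt(10091 + (8 - 1*(-1/68) - 1*10)) = sqrt(10091 + (8 + 1/68 - 10)) = sqrt(10091 - 135/68) = sqrt(686053/68) = sqrt(11662901)/34 ≈ 100.44)
h - ((-16530 + 11291) + (-5119 - 1*(-2360))) = sqrt(11662901)/34 - ((-16530 + 11291) + (-5119 - 1*(-2360))) = sqrt(11662901)/34 - (-5239 + (-5119 + 2360)) = sqrt(11662901)/34 - (-5239 - 2759) = sqrt(11662901)/34 - 1*(-7998) = sqrt(11662901)/34 + 7998 = 7998 + sqrt(11662901)/34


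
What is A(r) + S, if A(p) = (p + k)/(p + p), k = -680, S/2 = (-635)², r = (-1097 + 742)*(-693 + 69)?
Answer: 8932245721/11076 ≈ 8.0645e+5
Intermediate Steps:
r = 221520 (r = -355*(-624) = 221520)
S = 806450 (S = 2*(-635)² = 2*403225 = 806450)
A(p) = (-680 + p)/(2*p) (A(p) = (p - 680)/(p + p) = (-680 + p)/((2*p)) = (-680 + p)*(1/(2*p)) = (-680 + p)/(2*p))
A(r) + S = (½)*(-680 + 221520)/221520 + 806450 = (½)*(1/221520)*220840 + 806450 = 5521/11076 + 806450 = 8932245721/11076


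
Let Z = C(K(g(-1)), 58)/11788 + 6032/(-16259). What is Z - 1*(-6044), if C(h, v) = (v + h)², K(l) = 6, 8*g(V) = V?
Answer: 289598782924/47915273 ≈ 6044.0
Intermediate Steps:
g(V) = V/8
C(h, v) = (h + v)²
Z = -1127088/47915273 (Z = (6 + 58)²/11788 + 6032/(-16259) = 64²*(1/11788) + 6032*(-1/16259) = 4096*(1/11788) - 6032/16259 = 1024/2947 - 6032/16259 = -1127088/47915273 ≈ -0.023523)
Z - 1*(-6044) = -1127088/47915273 - 1*(-6044) = -1127088/47915273 + 6044 = 289598782924/47915273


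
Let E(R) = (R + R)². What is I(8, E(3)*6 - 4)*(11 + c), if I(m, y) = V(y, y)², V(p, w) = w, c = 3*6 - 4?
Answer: 1123600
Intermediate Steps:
c = 14 (c = 18 - 4 = 14)
E(R) = 4*R² (E(R) = (2*R)² = 4*R²)
I(m, y) = y²
I(8, E(3)*6 - 4)*(11 + c) = ((4*3²)*6 - 4)²*(11 + 14) = ((4*9)*6 - 4)²*25 = (36*6 - 4)²*25 = (216 - 4)²*25 = 212²*25 = 44944*25 = 1123600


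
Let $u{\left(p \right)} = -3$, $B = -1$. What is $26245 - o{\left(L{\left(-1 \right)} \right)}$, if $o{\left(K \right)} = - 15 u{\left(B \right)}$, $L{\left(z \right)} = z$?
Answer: $26200$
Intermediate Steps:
$o{\left(K \right)} = 45$ ($o{\left(K \right)} = \left(-15\right) \left(-3\right) = 45$)
$26245 - o{\left(L{\left(-1 \right)} \right)} = 26245 - 45 = 26200$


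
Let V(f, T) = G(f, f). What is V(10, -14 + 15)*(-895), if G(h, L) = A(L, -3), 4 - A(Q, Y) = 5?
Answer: 895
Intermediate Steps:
A(Q, Y) = -1 (A(Q, Y) = 4 - 1*5 = 4 - 5 = -1)
G(h, L) = -1
V(f, T) = -1
V(10, -14 + 15)*(-895) = -1*(-895) = 895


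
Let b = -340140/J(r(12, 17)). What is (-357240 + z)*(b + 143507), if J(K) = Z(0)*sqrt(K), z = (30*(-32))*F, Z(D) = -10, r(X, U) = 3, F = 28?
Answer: -55123908840 - 4355152560*sqrt(3) ≈ -6.2667e+10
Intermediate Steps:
z = -26880 (z = (30*(-32))*28 = -960*28 = -26880)
J(K) = -10*sqrt(K)
b = 11338*sqrt(3) (b = -340140*(-sqrt(3)/30) = -(-11338)*sqrt(3) = 11338*sqrt(3) ≈ 19638.)
(-357240 + z)*(b + 143507) = (-357240 - 26880)*(11338*sqrt(3) + 143507) = -384120*(143507 + 11338*sqrt(3)) = -55123908840 - 4355152560*sqrt(3)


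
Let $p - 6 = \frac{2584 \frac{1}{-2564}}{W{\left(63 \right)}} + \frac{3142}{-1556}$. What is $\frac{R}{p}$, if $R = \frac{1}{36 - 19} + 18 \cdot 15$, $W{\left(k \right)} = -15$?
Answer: $\frac{34342837770}{514764131} \approx 66.716$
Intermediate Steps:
$p = \frac{30280243}{7480470}$ ($p = 6 + \left(\frac{2584 \frac{1}{-2564}}{-15} + \frac{3142}{-1556}\right) = 6 + \left(2584 \left(- \frac{1}{2564}\right) \left(- \frac{1}{15}\right) + 3142 \left(- \frac{1}{1556}\right)\right) = 6 - \frac{14602577}{7480470} = \frac{30280243}{7480470} \approx 4.0479$)
$R = \frac{4591}{17}$ ($R = \frac{1}{17} + 270 = \frac{4591}{17} \approx 270.06$)
$\frac{R}{p} = \frac{4591}{17 \cdot \frac{30280243}{7480470}} = \frac{4591}{17} \cdot \frac{7480470}{30280243} = \frac{34342837770}{514764131}$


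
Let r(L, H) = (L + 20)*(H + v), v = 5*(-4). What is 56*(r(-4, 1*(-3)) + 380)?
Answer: 672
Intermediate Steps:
v = -20
r(L, H) = (-20 + H)*(20 + L) (r(L, H) = (L + 20)*(H - 20) = (20 + L)*(-20 + H) = (-20 + H)*(20 + L))
56*(r(-4, 1*(-3)) + 380) = 56*((-400 - 20*(-4) + 20*(1*(-3)) + (1*(-3))*(-4)) + 380) = 56*((-400 + 80 + 20*(-3) - 3*(-4)) + 380) = 56*((-400 + 80 - 60 + 12) + 380) = 56*(-368 + 380) = 56*12 = 672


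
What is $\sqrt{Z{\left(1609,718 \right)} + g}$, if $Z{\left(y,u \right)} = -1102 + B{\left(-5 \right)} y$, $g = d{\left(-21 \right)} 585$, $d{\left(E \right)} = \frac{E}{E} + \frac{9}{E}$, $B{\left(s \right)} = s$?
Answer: $\frac{i \sqrt{431823}}{7} \approx 93.876 i$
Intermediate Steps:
$d{\left(E \right)} = 1 + \frac{9}{E}$
$g = \frac{2340}{7}$ ($g = \frac{9 - 21}{-21} \cdot 585 = \left(- \frac{1}{21}\right) \left(-12\right) 585 = \frac{4}{7} \cdot 585 = \frac{2340}{7} \approx 334.29$)
$Z{\left(y,u \right)} = -1102 - 5 y$
$\sqrt{Z{\left(1609,718 \right)} + g} = \sqrt{\left(-1102 - 8045\right) + \frac{2340}{7}} = \sqrt{-9147 + \frac{2340}{7}} = \sqrt{- \frac{61689}{7}} = \frac{i \sqrt{431823}}{7}$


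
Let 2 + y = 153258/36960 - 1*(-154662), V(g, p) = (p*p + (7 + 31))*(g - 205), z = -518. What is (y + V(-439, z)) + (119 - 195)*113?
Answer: -151957565631/880 ≈ -1.7268e+8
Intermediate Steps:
V(g, p) = (-205 + g)*(38 + p²) (V(g, p) = (p² + 38)*(-205 + g) = (38 + p²)*(-205 + g) = (-205 + g)*(38 + p²))
y = 136104449/880 (y = -2 + (153258/36960 - 1*(-154662)) = -2 + (153258*(1/36960) + 154662) = -2 + (3649/880 + 154662) = -2 + 136106209/880 = 136104449/880 ≈ 1.5466e+5)
(y + V(-439, z)) + (119 - 195)*113 = (136104449/880 + (-7790 - 205*(-518)² + 38*(-439) - 439*(-518)²)) + (119 - 195)*113 = (136104449/880 + (-7790 - 205*268324 - 16682 - 439*268324)) - 76*113 = (136104449/880 + (-7790 - 55006420 - 16682 - 117794236)) - 8588 = (136104449/880 - 172825128) - 8588 = -151950008191/880 - 8588 = -151957565631/880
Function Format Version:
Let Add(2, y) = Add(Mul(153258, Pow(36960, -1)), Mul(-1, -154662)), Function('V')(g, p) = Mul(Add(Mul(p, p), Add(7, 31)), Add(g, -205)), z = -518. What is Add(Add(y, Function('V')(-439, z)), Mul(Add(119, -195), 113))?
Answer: Rational(-151957565631, 880) ≈ -1.7268e+8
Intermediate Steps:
Function('V')(g, p) = Mul(Add(-205, g), Add(38, Pow(p, 2))) (Function('V')(g, p) = Mul(Add(Pow(p, 2), 38), Add(-205, g)) = Mul(Add(38, Pow(p, 2)), Add(-205, g)) = Mul(Add(-205, g), Add(38, Pow(p, 2))))
y = Rational(136104449, 880) (y = Add(-2, Add(Mul(153258, Pow(36960, -1)), Mul(-1, -154662))) = Add(-2, Add(Mul(153258, Rational(1, 36960)), 154662)) = Add(-2, Add(Rational(3649, 880), 154662)) = Add(-2, Rational(136106209, 880)) = Rational(136104449, 880) ≈ 1.5466e+5)
Add(Add(y, Function('V')(-439, z)), Mul(Add(119, -195), 113)) = Add(Add(Rational(136104449, 880), Add(-7790, Mul(-205, Pow(-518, 2)), Mul(38, -439), Mul(-439, Pow(-518, 2)))), Mul(Add(119, -195), 113)) = Add(Add(Rational(136104449, 880), Add(-7790, Mul(-205, 268324), -16682, Mul(-439, 268324))), Mul(-76, 113)) = Add(Add(Rational(136104449, 880), Add(-7790, -55006420, -16682, -117794236)), -8588) = Add(Add(Rational(136104449, 880), -172825128), -8588) = Add(Rational(-151950008191, 880), -8588) = Rational(-151957565631, 880)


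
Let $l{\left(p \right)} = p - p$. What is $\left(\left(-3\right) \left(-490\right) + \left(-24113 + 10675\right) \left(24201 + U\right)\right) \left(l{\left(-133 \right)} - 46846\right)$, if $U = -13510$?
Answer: $6730092551048$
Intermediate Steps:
$l{\left(p \right)} = 0$
$\left(\left(-3\right) \left(-490\right) + \left(-24113 + 10675\right) \left(24201 + U\right)\right) \left(l{\left(-133 \right)} - 46846\right) = \left(\left(-3\right) \left(-490\right) + \left(-24113 + 10675\right) \left(24201 - 13510\right)\right) \left(0 - 46846\right) = \left(1470 - 143665658\right) \left(-46846\right) = \left(-143664188\right) \left(-46846\right) = 6730092551048$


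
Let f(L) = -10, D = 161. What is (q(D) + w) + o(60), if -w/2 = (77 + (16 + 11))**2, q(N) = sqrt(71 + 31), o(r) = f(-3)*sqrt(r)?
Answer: -21632 + sqrt(102) - 20*sqrt(15) ≈ -21699.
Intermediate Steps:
o(r) = -10*sqrt(r)
q(N) = sqrt(102)
w = -21632 (w = -2*(77 + (16 + 11))**2 = -2*(77 + 27)**2 = -2*104**2 = -2*10816 = -21632)
(q(D) + w) + o(60) = (sqrt(102) - 21632) - 20*sqrt(15) = (-21632 + sqrt(102)) - 20*sqrt(15) = -21632 + sqrt(102) - 20*sqrt(15)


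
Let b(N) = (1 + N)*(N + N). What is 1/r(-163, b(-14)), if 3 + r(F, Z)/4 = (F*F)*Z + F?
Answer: 1/38683800 ≈ 2.5851e-8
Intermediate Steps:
b(N) = 2*N*(1 + N) (b(N) = (1 + N)*(2*N) = 2*N*(1 + N))
r(F, Z) = -12 + 4*F + 4*Z*F² (r(F, Z) = -12 + 4*((F*F)*Z + F) = -12 + 4*(F²*Z + F) = -12 + 4*(Z*F² + F) = -12 + 4*(F + Z*F²) = -12 + (4*F + 4*Z*F²) = -12 + 4*F + 4*Z*F²)
1/r(-163, b(-14)) = 1/(-12 + 4*(-163) + 4*(2*(-14)*(1 - 14))*(-163)²) = 1/(-12 - 652 + 4*(2*(-14)*(-13))*26569) = 1/(-12 - 652 + 4*364*26569) = 1/(-12 - 652 + 38684464) = 1/38683800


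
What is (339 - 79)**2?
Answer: 67600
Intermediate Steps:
(339 - 79)**2 = 260**2 = 67600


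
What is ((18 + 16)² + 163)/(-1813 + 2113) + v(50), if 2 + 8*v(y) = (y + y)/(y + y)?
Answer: 2563/600 ≈ 4.2717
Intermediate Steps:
v(y) = -⅛ (v(y) = -¼ + ((y + y)/(y + y))/8 = -¼ + ((2*y)/((2*y)))/8 = -¼ + ((2*y)*(1/(2*y)))/8 = -¼ + (⅛)*1 = -¼ + ⅛ = -⅛)
((18 + 16)² + 163)/(-1813 + 2113) + v(50) = ((18 + 16)² + 163)/(-1813 + 2113) - ⅛ = (34² + 163)/300 - ⅛ = (1156 + 163)*(1/300) - ⅛ = 1319*(1/300) - ⅛ = 1319/300 - ⅛ = 2563/600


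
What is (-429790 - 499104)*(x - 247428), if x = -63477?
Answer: 288797789070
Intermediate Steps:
(-429790 - 499104)*(x - 247428) = (-429790 - 499104)*(-63477 - 247428) = -928894*(-310905) = 288797789070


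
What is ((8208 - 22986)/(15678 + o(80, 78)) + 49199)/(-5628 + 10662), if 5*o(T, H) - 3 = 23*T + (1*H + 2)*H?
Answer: 4254311237/435305082 ≈ 9.7732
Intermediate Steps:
o(T, H) = ⅗ + 23*T/5 + H*(2 + H)/5 (o(T, H) = ⅗ + (23*T + (1*H + 2)*H)/5 = ⅗ + (23*T + (H + 2)*H)/5 = ⅗ + (23*T + (2 + H)*H)/5 = ⅗ + (23*T + H*(2 + H))/5 = ⅗ + (23*T/5 + H*(2 + H)/5) = ⅗ + 23*T/5 + H*(2 + H)/5)
((8208 - 22986)/(15678 + o(80, 78)) + 49199)/(-5628 + 10662) = ((8208 - 22986)/(15678 + (⅗ + (⅕)*78² + (⅖)*78 + (23/5)*80)) + 49199)/(-5628 + 10662) = (-14778/(15678 + (⅗ + (⅕)*6084 + 156/5 + 368)) + 49199)/5034 = (-14778/(15678 + (⅗ + 6084/5 + 156/5 + 368)) + 49199)*(1/5034) = (-14778/(15678 + 8083/5) + 49199)*(1/5034) = (-14778/86473/5 + 49199)*(1/5034) = (-14778*5/86473 + 49199)*(1/5034) = (-73890/86473 + 49199)*(1/5034) = (4254311237/86473)*(1/5034) = 4254311237/435305082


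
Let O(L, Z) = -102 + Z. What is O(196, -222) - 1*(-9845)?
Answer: 9521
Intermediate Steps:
O(196, -222) - 1*(-9845) = (-102 - 222) - 1*(-9845) = -324 + 9845 = 9521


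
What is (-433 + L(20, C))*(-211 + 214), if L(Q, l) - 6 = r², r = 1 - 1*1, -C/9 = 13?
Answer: -1281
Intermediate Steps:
C = -117 (C = -9*13 = -117)
r = 0 (r = 1 - 1 = 0)
L(Q, l) = 6 (L(Q, l) = 6 + 0² = 6 + 0 = 6)
(-433 + L(20, C))*(-211 + 214) = (-433 + 6)*(-211 + 214) = -427*3 = -1281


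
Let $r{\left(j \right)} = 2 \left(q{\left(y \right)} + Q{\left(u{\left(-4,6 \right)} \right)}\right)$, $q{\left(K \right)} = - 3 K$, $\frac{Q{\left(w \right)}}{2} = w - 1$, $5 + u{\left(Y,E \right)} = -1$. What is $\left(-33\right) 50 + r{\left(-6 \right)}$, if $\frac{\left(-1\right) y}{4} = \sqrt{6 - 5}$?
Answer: $-1654$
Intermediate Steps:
$u{\left(Y,E \right)} = -6$ ($u{\left(Y,E \right)} = -5 - 1 = -6$)
$y = -4$ ($y = - 4 \sqrt{6 - 5} = - 4 \sqrt{1} = \left(-4\right) 1 = -4$)
$Q{\left(w \right)} = -2 + 2 w$ ($Q{\left(w \right)} = 2 \left(w - 1\right) = 2 \left(-1 + w\right) = -2 + 2 w$)
$r{\left(j \right)} = -4$ ($r{\left(j \right)} = 2 \left(\left(-3\right) \left(-4\right) + \left(-2 + 2 \left(-6\right)\right)\right) = 2 \left(12 - 14\right) = 2 \left(-2\right) = -4$)
$\left(-33\right) 50 + r{\left(-6 \right)} = \left(-33\right) 50 - 4 = -1650 - 4 = -1654$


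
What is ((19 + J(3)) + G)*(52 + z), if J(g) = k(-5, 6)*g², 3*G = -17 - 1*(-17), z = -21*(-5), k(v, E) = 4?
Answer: 8635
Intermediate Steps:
z = 105
G = 0 (G = (-17 - 1*(-17))/3 = (-17 + 17)/3 = (⅓)*0 = 0)
J(g) = 4*g²
((19 + J(3)) + G)*(52 + z) = ((19 + 4*3²) + 0)*(52 + 105) = ((19 + 4*9) + 0)*157 = ((19 + 36) + 0)*157 = (55 + 0)*157 = 55*157 = 8635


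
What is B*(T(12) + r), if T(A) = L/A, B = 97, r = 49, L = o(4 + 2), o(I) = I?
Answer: 9603/2 ≈ 4801.5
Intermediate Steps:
L = 6 (L = 4 + 2 = 6)
T(A) = 6/A
B*(T(12) + r) = 97*(6/12 + 49) = 97*(6*(1/12) + 49) = 97*(½ + 49) = 97*(99/2) = 9603/2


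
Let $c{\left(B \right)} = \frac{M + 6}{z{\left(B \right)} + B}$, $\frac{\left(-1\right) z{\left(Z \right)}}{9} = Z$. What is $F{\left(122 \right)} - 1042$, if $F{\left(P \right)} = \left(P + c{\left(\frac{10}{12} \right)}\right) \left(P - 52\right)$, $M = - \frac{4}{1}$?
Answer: $7477$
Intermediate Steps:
$z{\left(Z \right)} = - 9 Z$
$M = -4$ ($M = \left(-4\right) 1 = -4$)
$c{\left(B \right)} = - \frac{1}{4 B}$ ($c{\left(B \right)} = \frac{-4 + 6}{- 9 B + B} = \frac{2}{\left(-8\right) B} = 2 \left(- \frac{1}{8 B}\right) = - \frac{1}{4 B}$)
$F{\left(P \right)} = \left(-52 + P\right) \left(- \frac{3}{10} + P\right)$ ($F{\left(P \right)} = \left(P - \frac{1}{4 \cdot \frac{10}{12}}\right) \left(P - 52\right) = \left(P - \frac{1}{4 \cdot 10 \cdot \frac{1}{12}}\right) \left(-52 + P\right) = \left(P - \frac{1}{4 \cdot \frac{5}{6}}\right) \left(-52 + P\right) = \left(P - \frac{3}{10}\right) \left(-52 + P\right) = \left(- \frac{3}{10} + P\right) \left(-52 + P\right) = \left(-52 + P\right) \left(- \frac{3}{10} + P\right)$)
$F{\left(122 \right)} - 1042 = \left(\frac{78}{5} + 122^{2} - \frac{31903}{5}\right) - 1042 = \left(\frac{78}{5} + 14884 - \frac{31903}{5}\right) - 1042 = 8519 - 1042 = 7477$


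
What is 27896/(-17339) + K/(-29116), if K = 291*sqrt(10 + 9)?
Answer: -27896/17339 - 291*sqrt(19)/29116 ≈ -1.6524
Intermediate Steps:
K = 291*sqrt(19) ≈ 1268.4
27896/(-17339) + K/(-29116) = 27896/(-17339) + (291*sqrt(19))/(-29116) = 27896*(-1/17339) + (291*sqrt(19))*(-1/29116) = -27896/17339 - 291*sqrt(19)/29116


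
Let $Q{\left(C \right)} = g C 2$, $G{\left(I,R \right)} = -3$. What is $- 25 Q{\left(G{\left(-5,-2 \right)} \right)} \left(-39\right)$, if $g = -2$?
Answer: $11700$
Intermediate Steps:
$Q{\left(C \right)} = - 4 C$ ($Q{\left(C \right)} = - 2 C 2 = - 4 C$)
$- 25 Q{\left(G{\left(-5,-2 \right)} \right)} \left(-39\right) = - 25 \left(\left(-4\right) \left(-3\right)\right) \left(-39\right) = \left(-25\right) 12 \left(-39\right) = \left(-300\right) \left(-39\right) = 11700$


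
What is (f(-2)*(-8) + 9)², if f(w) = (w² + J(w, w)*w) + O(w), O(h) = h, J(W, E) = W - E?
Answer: 49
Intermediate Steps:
f(w) = w + w² (f(w) = (w² + (w - w)*w) + w = (w² + 0*w) + w = (w² + 0) + w = w² + w = w + w²)
(f(-2)*(-8) + 9)² = (-2*(1 - 2)*(-8) + 9)² = (-2*(-1)*(-8) + 9)² = (2*(-8) + 9)² = (-16 + 9)² = (-7)² = 49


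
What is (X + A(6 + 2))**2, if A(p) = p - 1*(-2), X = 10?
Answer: 400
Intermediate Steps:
A(p) = 2 + p (A(p) = p + 2 = 2 + p)
(X + A(6 + 2))**2 = (10 + (2 + (6 + 2)))**2 = (10 + (2 + 8))**2 = (10 + 10)**2 = 20**2 = 400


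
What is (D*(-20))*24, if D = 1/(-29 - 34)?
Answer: 160/21 ≈ 7.6190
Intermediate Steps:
D = -1/63 (D = 1/(-63) = -1/63 ≈ -0.015873)
(D*(-20))*24 = -1/63*(-20)*24 = (20/63)*24 = 160/21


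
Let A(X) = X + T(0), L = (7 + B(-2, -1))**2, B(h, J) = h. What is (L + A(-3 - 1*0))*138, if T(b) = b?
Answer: 3036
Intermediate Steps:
L = 25 (L = (7 - 2)**2 = 5**2 = 25)
A(X) = X (A(X) = X + 0 = X)
(L + A(-3 - 1*0))*138 = (25 + (-3 - 1*0))*138 = (25 + (-3 + 0))*138 = (25 - 3)*138 = 22*138 = 3036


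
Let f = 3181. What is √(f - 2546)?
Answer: √635 ≈ 25.199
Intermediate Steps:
√(f - 2546) = √(3181 - 2546) = √635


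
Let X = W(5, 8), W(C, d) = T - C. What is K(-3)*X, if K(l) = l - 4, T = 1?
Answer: 28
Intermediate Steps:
K(l) = -4 + l
W(C, d) = 1 - C
X = -4 (X = 1 - 1*5 = 1 - 5 = -4)
K(-3)*X = (-4 - 3)*(-4) = -7*(-4) = 28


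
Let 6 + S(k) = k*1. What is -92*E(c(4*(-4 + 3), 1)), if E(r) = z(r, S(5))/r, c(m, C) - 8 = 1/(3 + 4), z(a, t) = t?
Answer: 644/57 ≈ 11.298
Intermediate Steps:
S(k) = -6 + k (S(k) = -6 + k*1 = -6 + k)
c(m, C) = 57/7 (c(m, C) = 8 + 1/(3 + 4) = 8 + 1/7 = 57/7)
E(r) = -1/r (E(r) = (-6 + 5)/r = -1/r)
-92*E(c(4*(-4 + 3), 1)) = -(-92)/57/7 = -(-92)*7/57 = -92*(-7/57) = 644/57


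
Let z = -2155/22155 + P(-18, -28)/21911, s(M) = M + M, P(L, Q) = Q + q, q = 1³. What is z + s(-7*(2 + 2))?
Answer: -5446471174/97087641 ≈ -56.099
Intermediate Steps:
q = 1
P(L, Q) = 1 + Q (P(L, Q) = Q + 1 = 1 + Q)
s(M) = 2*M
z = -9563278/97087641 (z = -2155/22155 + (1 - 28)/21911 = -2155*1/22155 - 27*1/21911 = -431/4431 - 27/21911 = -9563278/97087641 ≈ -0.098501)
z + s(-7*(2 + 2)) = -9563278/97087641 + 2*(-7*(2 + 2)) = -9563278/97087641 + 2*(-7*4) = -9563278/97087641 + 2*(-28) = -9563278/97087641 - 56 = -5446471174/97087641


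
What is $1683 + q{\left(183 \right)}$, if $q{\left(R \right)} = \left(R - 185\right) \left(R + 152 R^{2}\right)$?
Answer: $-10179339$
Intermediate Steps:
$q{\left(R \right)} = \left(-185 + R\right) \left(R + 152 R^{2}\right)$
$1683 + q{\left(183 \right)} = 1683 + 183 \left(-185 - 5145777 + 152 \cdot 183^{2}\right) = 1683 + 183 \left(-185 - 5145777 + 152 \cdot 33489\right) = 1683 + 183 \left(-185 - 5145777 + 5090328\right) = 1683 + 183 \left(-55634\right) = 1683 - 10181022 = -10179339$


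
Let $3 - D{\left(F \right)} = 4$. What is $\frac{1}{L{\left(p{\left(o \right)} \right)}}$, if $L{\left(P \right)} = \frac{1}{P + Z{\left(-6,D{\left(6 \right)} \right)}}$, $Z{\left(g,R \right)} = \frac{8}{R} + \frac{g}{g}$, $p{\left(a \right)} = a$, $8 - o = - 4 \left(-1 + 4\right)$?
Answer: $13$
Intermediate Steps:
$o = 20$ ($o = 8 - - 4 \left(-1 + 4\right) = 8 - \left(-4\right) 3 = 8 - -12 = 8 + 12 = 20$)
$D{\left(F \right)} = -1$ ($D{\left(F \right)} = 3 - 4 = -1$)
$Z{\left(g,R \right)} = 1 + \frac{8}{R}$ ($Z{\left(g,R \right)} = \frac{8}{R} + 1 = 1 + \frac{8}{R}$)
$L{\left(P \right)} = \frac{1}{-7 + P}$ ($L{\left(P \right)} = \frac{1}{P + \frac{8 - 1}{-1}} = \frac{1}{P - 7} = \frac{1}{-7 + P}$)
$\frac{1}{L{\left(p{\left(o \right)} \right)}} = \frac{1}{\frac{1}{-7 + 20}} = \frac{1}{\frac{1}{13}} = 13$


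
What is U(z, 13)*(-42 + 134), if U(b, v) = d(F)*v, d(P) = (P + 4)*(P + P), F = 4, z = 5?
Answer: 76544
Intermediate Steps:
d(P) = 2*P*(4 + P) (d(P) = (4 + P)*(2*P) = 2*P*(4 + P))
U(b, v) = 64*v (U(b, v) = (2*4*(4 + 4))*v = (2*4*8)*v = 64*v)
U(z, 13)*(-42 + 134) = (64*13)*(-42 + 134) = 832*92 = 76544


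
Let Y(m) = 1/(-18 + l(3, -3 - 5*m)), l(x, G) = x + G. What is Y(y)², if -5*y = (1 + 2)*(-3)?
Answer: 1/729 ≈ 0.0013717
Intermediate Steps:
l(x, G) = G + x
y = 9/5 (y = -(1 + 2)*(-3)/5 = -3*(-3)/5 = -⅕*(-9) = 9/5 ≈ 1.8000)
Y(m) = 1/(-18 - 5*m) (Y(m) = 1/(-18 + ((-3 - 5*m) + 3)) = 1/(-18 - 5*m))
Y(y)² = (-1/(18 + 5*(9/5)))² = (-1/(18 + 9))² = (-1/27)² = 1/729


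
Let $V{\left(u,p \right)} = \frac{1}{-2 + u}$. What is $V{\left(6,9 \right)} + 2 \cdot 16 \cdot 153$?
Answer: $\frac{19585}{4} \approx 4896.3$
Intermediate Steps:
$V{\left(6,9 \right)} + 2 \cdot 16 \cdot 153 = \frac{1}{-2 + 6} + 2 \cdot 16 \cdot 153 = \frac{1}{4} + 32 \cdot 153 = \frac{1}{4} + 4896 = \frac{19585}{4}$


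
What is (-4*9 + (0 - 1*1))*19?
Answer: -703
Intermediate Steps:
(-4*9 + (0 - 1*1))*19 = (-36 + (0 - 1))*19 = (-36 - 1)*19 = -37*19 = -703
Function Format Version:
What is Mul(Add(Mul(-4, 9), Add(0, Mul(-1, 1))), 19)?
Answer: -703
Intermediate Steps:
Mul(Add(Mul(-4, 9), Add(0, Mul(-1, 1))), 19) = Mul(Add(-36, Add(0, -1)), 19) = Mul(Add(-36, -1), 19) = Mul(-37, 19) = -703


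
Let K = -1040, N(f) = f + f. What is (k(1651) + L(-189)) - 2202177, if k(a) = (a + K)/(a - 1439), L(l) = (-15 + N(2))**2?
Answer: -466835261/212 ≈ -2.2021e+6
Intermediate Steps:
N(f) = 2*f
L(l) = 121 (L(l) = (-15 + 2*2)**2 = (-15 + 4)**2 = (-11)**2 = 121)
k(a) = (-1040 + a)/(-1439 + a) (k(a) = (a - 1040)/(a - 1439) = (-1040 + a)/(-1439 + a))
(k(1651) + L(-189)) - 2202177 = ((-1040 + 1651)/(-1439 + 1651) + 121) - 2202177 = (611/212 + 121) - 2202177 = 26263/212 - 2202177 = -466835261/212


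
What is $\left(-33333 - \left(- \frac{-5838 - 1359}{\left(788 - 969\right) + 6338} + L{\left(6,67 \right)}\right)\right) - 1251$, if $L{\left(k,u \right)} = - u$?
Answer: $- \frac{212528366}{6157} \approx -34518.0$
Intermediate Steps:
$\left(-33333 - \left(- \frac{-5838 - 1359}{\left(788 - 969\right) + 6338} + L{\left(6,67 \right)}\right)\right) - 1251 = \left(-33333 + \left(\frac{-5838 - 1359}{\left(788 - 969\right) + 6338} - \left(-1\right) 67\right)\right) - 1251 = \left(-33333 - \left(-67 + \frac{7197}{\left(788 - 969\right) + 6338}\right)\right) - 1251 = \left(-33333 + \left(- \frac{7197}{-181 + 6338} + 67\right)\right) - 1251 = \left(-33333 + \left(- \frac{7197}{6157} + 67\right)\right) - 1251 = \left(-33333 + \frac{405322}{6157}\right) - 1251 = - \frac{204825959}{6157} - 1251 = - \frac{212528366}{6157}$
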